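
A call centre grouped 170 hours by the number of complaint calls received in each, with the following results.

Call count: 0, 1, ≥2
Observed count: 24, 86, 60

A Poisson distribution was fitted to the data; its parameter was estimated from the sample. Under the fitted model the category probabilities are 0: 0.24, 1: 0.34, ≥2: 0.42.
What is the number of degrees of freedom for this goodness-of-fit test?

There are k = 3 categories and 1 parameter estimated from the data, so df = 3 − 1 − 1 = 1.

1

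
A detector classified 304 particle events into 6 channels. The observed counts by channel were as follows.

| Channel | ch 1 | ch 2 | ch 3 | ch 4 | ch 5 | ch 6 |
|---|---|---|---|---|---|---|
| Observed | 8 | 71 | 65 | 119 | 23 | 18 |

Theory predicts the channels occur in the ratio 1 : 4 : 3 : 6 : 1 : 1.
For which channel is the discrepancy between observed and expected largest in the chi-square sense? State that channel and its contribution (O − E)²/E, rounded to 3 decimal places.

ch 1, 6.368

Ratio total = 16. Expected counts: 304×1/16 = 19, 304×4/16 = 76, 304×3/16 = 57, 304×6/16 = 114, 304×1/16 = 19, 304×1/16 = 19.
χ² = (8−19)²/19 + (71−76)²/76 + (65−57)²/57 + (119−114)²/114 + (23−19)²/19 + (18−19)²/19
   = 6.3684 + 0.3289 + 1.1228 + 0.2193 + 0.8421 + 0.0526
The largest term is for ch 1: 6.368.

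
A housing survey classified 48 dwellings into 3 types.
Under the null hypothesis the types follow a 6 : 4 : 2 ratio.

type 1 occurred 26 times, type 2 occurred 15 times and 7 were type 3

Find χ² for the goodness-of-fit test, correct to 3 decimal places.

0.354

Ratio total = 12. Expected counts: 48×6/12 = 24, 48×4/12 = 16, 48×2/12 = 8.
cat         O        E   (O−E)²/E
type 1     26       24     0.1667
type 2     15       16     0.0625
type 3      7        8     0.1250
Sum = 0.354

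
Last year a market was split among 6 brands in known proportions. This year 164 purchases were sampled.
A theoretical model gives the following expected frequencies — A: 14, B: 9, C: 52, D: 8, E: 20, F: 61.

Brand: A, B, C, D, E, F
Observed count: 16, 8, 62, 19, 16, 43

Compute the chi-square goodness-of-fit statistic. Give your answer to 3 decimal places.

χ² = (16−14)²/14 + (8−9)²/9 + (62−52)²/52 + (19−8)²/8 + (16−20)²/20 + (43−61)²/61
   = 0.2857 + 0.1111 + 1.9231 + 15.1250 + 0.8000 + 5.3115
Sum = 23.556

23.556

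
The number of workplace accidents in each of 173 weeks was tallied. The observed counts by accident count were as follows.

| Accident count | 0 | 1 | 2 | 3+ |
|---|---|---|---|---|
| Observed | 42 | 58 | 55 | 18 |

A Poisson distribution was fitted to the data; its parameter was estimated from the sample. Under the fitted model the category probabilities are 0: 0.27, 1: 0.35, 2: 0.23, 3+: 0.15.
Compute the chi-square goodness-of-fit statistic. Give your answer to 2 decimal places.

Expected counts E_i = n·p_i: 173×0.27 = 46.71, 173×0.35 = 60.55, 173×0.23 = 39.79, 173×0.15 = 25.95.
cat         O        E   (O−E)²/E
0          42    46.71      0.475
1          58    60.55      0.107
2          55    39.79      5.814
3+         18    25.95      2.436
Sum = 8.83

8.83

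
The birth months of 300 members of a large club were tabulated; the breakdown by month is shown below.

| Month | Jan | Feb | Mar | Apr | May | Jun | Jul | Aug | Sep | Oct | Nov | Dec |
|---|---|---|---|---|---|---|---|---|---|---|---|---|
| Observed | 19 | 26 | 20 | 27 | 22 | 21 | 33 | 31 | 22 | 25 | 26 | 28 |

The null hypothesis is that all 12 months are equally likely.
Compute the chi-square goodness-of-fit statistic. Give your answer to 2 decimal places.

Expected count for each of the 12 categories: 300/12 = 25.
cat         O        E   (O−E)²/E
Jan        19       25      1.440
Feb        26       25      0.040
Mar        20       25      1.000
Apr        27       25      0.160
May        22       25      0.360
Jun        21       25      0.640
Jul        33       25      2.560
Aug        31       25      1.440
Sep        22       25      0.360
Oct        25       25      0.000
Nov        26       25      0.040
Dec        28       25      0.360
Sum = 8.40

8.40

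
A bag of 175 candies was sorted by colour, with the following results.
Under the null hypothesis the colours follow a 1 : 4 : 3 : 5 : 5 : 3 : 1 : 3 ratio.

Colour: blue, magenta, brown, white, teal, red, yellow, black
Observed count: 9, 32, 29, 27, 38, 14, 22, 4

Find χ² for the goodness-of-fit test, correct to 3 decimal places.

Ratio total = 25. Expected counts: 175×1/25 = 7, 175×4/25 = 28, 175×3/25 = 21, 175×5/25 = 35, 175×5/25 = 35, 175×3/25 = 21, 175×1/25 = 7, 175×3/25 = 21.
blue: (9 − 7)²/7 = 4/7 = 0.5714
magenta: (32 − 28)²/28 = 16/28 = 0.5714
brown: (29 − 21)²/21 = 64/21 = 3.0476
white: (27 − 35)²/35 = 64/35 = 1.8286
teal: (38 − 35)²/35 = 9/35 = 0.2571
red: (14 − 21)²/21 = 49/21 = 2.3333
yellow: (22 − 7)²/7 = 225/7 = 32.1429
black: (4 − 21)²/21 = 289/21 = 13.7619
Sum = 54.514

54.514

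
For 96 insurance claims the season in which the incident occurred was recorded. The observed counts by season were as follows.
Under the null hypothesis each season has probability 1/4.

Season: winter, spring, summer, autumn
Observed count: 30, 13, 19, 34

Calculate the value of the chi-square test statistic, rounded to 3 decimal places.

11.750

Under H₀ each category has probability 1/4, so each expected count is 96/4 = 24.
winter: (30 − 24)²/24 = 36/24 = 1.5000
spring: (13 − 24)²/24 = 121/24 = 5.0417
summer: (19 − 24)²/24 = 25/24 = 1.0417
autumn: (34 − 24)²/24 = 100/24 = 4.1667
Sum = 11.750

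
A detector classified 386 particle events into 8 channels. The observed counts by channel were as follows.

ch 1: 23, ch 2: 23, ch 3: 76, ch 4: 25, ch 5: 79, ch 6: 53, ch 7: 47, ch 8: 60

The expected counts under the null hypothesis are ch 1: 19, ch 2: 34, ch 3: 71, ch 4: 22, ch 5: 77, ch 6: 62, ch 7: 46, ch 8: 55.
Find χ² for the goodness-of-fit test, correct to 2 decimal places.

7.00

cat         O        E   (O−E)²/E
ch 1       23       19      0.842
ch 2       23       34      3.559
ch 3       76       71      0.352
ch 4       25       22      0.409
ch 5       79       77      0.052
ch 6       53       62      1.306
ch 7       47       46      0.022
ch 8       60       55      0.455
Sum = 7.00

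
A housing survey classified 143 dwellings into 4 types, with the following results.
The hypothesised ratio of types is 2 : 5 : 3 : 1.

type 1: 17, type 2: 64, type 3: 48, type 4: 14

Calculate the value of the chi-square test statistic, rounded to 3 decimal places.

Ratio total = 11. Expected counts: 143×2/11 = 26, 143×5/11 = 65, 143×3/11 = 39, 143×1/11 = 13.
type 1: (17 − 26)²/26 = 81/26 = 3.1154
type 2: (64 − 65)²/65 = 1/65 = 0.0154
type 3: (48 − 39)²/39 = 81/39 = 2.0769
type 4: (14 − 13)²/13 = 1/13 = 0.0769
Sum = 5.285

5.285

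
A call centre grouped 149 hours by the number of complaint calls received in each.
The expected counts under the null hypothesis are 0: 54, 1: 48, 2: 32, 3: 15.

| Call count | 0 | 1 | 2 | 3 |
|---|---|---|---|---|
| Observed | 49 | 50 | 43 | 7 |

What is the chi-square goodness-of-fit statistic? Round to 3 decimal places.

cat         O        E   (O−E)²/E
0          49       54     0.4630
1          50       48     0.0833
2          43       32     3.7813
3           7       15     4.2667
Sum = 8.594

8.594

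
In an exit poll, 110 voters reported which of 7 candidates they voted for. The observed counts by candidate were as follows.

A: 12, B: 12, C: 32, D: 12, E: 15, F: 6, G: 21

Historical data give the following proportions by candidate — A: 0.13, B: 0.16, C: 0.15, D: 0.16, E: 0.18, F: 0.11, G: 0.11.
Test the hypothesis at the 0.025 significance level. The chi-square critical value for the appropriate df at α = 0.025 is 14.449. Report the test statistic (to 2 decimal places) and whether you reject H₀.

29.28; reject

Expected counts E_i = n·p_i: 110×0.13 = 14.3, 110×0.16 = 17.6, 110×0.15 = 16.5, 110×0.16 = 17.6, 110×0.18 = 19.8, 110×0.11 = 12.1, 110×0.11 = 12.1.
cat         O        E   (O−E)²/E
A          12     14.3      0.370
B          12     17.6      1.782
C          32     16.5     14.561
D          12     17.6      1.782
E          15     19.8      1.164
F           6     12.1      3.075
G          21     12.1      6.546
Sum = 29.28
df = 6. Since 29.28 > 14.449, we reject H₀.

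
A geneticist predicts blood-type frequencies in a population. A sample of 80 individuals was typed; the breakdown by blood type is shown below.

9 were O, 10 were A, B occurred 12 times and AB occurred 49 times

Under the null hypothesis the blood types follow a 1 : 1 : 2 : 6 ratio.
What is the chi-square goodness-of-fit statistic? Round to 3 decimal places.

Ratio total = 10. Expected counts: 80×1/10 = 8, 80×1/10 = 8, 80×2/10 = 16, 80×6/10 = 48.
cat         O        E   (O−E)²/E
O           9        8     0.1250
A          10        8     0.5000
B          12       16     1.0000
AB         49       48     0.0208
Sum = 1.646

1.646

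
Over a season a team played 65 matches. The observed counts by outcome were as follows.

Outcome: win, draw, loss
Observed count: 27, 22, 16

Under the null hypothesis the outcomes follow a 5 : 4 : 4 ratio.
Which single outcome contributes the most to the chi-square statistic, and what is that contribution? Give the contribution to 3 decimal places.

Ratio total = 13. Expected counts: 65×5/13 = 25, 65×4/13 = 20, 65×4/13 = 20.
χ² = (27−25)²/25 + (22−20)²/20 + (16−20)²/20
   = 0.1600 + 0.2000 + 0.8000
The largest term is for loss: 0.800.

loss, 0.800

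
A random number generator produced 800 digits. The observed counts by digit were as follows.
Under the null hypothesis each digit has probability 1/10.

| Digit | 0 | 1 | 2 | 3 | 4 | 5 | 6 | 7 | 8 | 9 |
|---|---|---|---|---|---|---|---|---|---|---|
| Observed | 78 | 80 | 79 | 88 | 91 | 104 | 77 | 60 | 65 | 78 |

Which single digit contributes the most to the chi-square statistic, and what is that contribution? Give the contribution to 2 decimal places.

5, 7.20

Under H₀ each category has probability 1/10, so each expected count is 800/10 = 80.
χ² = (78−80)²/80 + (80−80)²/80 + (79−80)²/80 + (88−80)²/80 + (91−80)²/80 + (104−80)²/80 + (77−80)²/80 + (60−80)²/80 + (65−80)²/80 + (78−80)²/80
   = 0.050 + 0.000 + 0.013 + 0.800 + 1.513 + 7.200 + 0.113 + 5.000 + 2.813 + 0.050
The largest term is for 5: 7.20.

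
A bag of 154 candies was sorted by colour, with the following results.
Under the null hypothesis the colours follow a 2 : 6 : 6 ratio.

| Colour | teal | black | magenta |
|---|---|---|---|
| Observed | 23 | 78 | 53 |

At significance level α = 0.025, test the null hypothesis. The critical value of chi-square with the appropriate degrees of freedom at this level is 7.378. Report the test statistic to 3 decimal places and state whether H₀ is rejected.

4.788; do not reject

Ratio total = 14. Expected counts: 154×2/14 = 22, 154×6/14 = 66, 154×6/14 = 66.
teal: (23 − 22)²/22 = 1/22 = 0.0455
black: (78 − 66)²/66 = 144/66 = 2.1818
magenta: (53 − 66)²/66 = 169/66 = 2.5606
Sum = 4.788
df = 2. Since 4.788 < 7.378, we do not reject H₀.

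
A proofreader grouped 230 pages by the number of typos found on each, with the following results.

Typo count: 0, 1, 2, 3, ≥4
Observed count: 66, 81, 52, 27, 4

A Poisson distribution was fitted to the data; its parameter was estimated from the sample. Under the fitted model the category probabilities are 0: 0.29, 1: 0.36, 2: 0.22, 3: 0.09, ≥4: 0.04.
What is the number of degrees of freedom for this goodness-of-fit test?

3

There are k = 5 categories and 1 parameter estimated from the data, so df = 5 − 1 − 1 = 3.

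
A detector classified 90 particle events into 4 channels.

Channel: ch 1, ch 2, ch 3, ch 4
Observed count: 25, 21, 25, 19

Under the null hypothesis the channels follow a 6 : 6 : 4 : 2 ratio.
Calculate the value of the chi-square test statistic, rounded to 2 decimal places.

Ratio total = 18. Expected counts: 90×6/18 = 30, 90×6/18 = 30, 90×4/18 = 20, 90×2/18 = 10.
cat         O        E   (O−E)²/E
ch 1       25       30      0.833
ch 2       21       30      2.700
ch 3       25       20      1.250
ch 4       19       10      8.100
Sum = 12.88

12.88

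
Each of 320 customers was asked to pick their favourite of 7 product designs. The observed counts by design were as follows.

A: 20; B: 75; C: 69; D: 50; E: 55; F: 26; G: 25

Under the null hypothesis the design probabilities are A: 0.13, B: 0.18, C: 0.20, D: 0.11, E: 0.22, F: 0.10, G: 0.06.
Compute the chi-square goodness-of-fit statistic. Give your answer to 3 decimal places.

29.331

Expected counts E_i = n·p_i: 320×0.13 = 41.6, 320×0.18 = 57.6, 320×0.20 = 64, 320×0.11 = 35.2, 320×0.22 = 70.4, 320×0.10 = 32, 320×0.06 = 19.2.
cat         O        E   (O−E)²/E
A          20     41.6    11.2154
B          75     57.6     5.2563
C          69       64     0.3906
D          50     35.2     6.2227
E          55     70.4     3.3688
F          26       32     1.1250
G          25     19.2     1.7521
Sum = 29.331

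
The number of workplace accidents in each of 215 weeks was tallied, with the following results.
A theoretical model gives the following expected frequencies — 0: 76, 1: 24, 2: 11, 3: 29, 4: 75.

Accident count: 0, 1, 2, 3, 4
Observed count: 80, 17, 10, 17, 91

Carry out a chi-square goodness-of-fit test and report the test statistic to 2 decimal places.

10.72

cat         O        E   (O−E)²/E
0          80       76      0.211
1          17       24      2.042
2          10       11      0.091
3          17       29      4.966
4          91       75      3.413
Sum = 10.72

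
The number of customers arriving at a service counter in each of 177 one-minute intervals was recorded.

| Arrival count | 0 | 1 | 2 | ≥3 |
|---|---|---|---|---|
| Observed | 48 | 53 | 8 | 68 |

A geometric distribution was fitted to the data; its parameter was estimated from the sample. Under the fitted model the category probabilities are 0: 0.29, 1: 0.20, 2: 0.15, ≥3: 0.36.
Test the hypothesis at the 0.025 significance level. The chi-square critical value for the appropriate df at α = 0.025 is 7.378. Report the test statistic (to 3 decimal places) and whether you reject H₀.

Expected counts E_i = n·p_i: 177×0.29 = 51.33, 177×0.20 = 35.4, 177×0.15 = 26.55, 177×0.36 = 63.72.
cat         O        E   (O−E)²/E
0          48    51.33     0.2160
1          53     35.4     8.7503
2           8    26.55    12.9605
≥3         68    63.72     0.2875
Sum = 22.214
df = 2. Since 22.214 > 7.378, we reject H₀.

22.214; reject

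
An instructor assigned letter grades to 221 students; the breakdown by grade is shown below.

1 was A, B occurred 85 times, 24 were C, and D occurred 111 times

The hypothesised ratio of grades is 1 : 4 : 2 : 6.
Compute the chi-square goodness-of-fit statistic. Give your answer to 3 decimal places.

23.044

Ratio total = 13. Expected counts: 221×1/13 = 17, 221×4/13 = 68, 221×2/13 = 34, 221×6/13 = 102.
cat         O        E   (O−E)²/E
A           1       17    15.0588
B          85       68     4.2500
C          24       34     2.9412
D         111      102     0.7941
Sum = 23.044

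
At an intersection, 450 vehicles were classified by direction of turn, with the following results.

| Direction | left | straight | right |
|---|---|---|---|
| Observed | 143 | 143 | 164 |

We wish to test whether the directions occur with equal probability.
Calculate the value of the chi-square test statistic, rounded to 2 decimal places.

1.96

Expected count for each of the 3 categories: 450/3 = 150.
χ² = (143−150)²/150 + (143−150)²/150 + (164−150)²/150
   = 0.327 + 0.327 + 1.307
Sum = 1.96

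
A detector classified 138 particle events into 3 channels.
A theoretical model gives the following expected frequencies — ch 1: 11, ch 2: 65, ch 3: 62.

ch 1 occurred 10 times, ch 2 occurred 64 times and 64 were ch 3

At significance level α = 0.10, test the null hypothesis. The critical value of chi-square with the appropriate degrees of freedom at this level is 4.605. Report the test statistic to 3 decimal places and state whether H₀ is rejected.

cat         O        E   (O−E)²/E
ch 1       10       11     0.0909
ch 2       64       65     0.0154
ch 3       64       62     0.0645
Sum = 0.171
df = 2. Since 0.171 < 4.605, we do not reject H₀.

0.171; do not reject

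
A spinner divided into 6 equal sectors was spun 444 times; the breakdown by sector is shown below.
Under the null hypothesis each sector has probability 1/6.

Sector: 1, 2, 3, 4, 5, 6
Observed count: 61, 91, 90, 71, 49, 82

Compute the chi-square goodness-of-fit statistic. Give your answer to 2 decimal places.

19.08

Expected count for each of the 6 categories: 444/6 = 74.
cat         O        E   (O−E)²/E
1          61       74      2.284
2          91       74      3.905
3          90       74      3.459
4          71       74      0.122
5          49       74      8.446
6          82       74      0.865
Sum = 19.08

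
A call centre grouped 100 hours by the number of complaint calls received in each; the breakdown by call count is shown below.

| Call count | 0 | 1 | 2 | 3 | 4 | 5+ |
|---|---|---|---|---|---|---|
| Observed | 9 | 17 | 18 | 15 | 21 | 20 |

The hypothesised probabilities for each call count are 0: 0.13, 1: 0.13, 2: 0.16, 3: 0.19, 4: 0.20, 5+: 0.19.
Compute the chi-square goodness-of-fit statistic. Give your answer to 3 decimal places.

Expected counts E_i = n·p_i: 100×0.13 = 13, 100×0.13 = 13, 100×0.16 = 16, 100×0.19 = 19, 100×0.20 = 20, 100×0.19 = 19.
cat         O        E   (O−E)²/E
0           9       13     1.2308
1          17       13     1.2308
2          18       16     0.2500
3          15       19     0.8421
4          21       20     0.0500
5+         20       19     0.0526
Sum = 3.656

3.656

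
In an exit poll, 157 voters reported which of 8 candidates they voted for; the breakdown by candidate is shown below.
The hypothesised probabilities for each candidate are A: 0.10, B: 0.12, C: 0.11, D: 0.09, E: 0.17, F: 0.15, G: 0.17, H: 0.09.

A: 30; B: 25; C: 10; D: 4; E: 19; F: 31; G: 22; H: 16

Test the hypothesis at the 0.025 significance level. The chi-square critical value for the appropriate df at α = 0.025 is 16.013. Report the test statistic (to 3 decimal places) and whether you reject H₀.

31.006; reject

Expected counts E_i = n·p_i: 157×0.10 = 15.7, 157×0.12 = 18.84, 157×0.11 = 17.27, 157×0.09 = 14.13, 157×0.17 = 26.69, 157×0.15 = 23.55, 157×0.17 = 26.69, 157×0.09 = 14.13.
χ² = (30−15.7)²/15.7 + (25−18.84)²/18.84 + (10−17.27)²/17.27 + (4−14.13)²/14.13 + (19−26.69)²/26.69 + (31−23.55)²/23.55 + (22−26.69)²/26.69 + (16−14.13)²/14.13
   = 13.0248 + 2.0141 + 3.0604 + 7.2623 + 2.2157 + 2.3568 + 0.8241 + 0.2475
Sum = 31.006
df = 7. Since 31.006 > 16.013, we reject H₀.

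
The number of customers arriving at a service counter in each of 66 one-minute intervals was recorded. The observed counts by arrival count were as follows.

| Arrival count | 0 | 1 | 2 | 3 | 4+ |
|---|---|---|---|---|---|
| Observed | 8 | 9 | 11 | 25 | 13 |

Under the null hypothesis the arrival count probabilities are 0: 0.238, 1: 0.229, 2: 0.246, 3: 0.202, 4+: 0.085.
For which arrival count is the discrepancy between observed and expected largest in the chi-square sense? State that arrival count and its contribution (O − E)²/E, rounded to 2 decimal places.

3, 10.21

Expected counts E_i = n·p_i: 66×0.238 = 15.708, 66×0.229 = 15.114, 66×0.246 = 16.236, 66×0.202 = 13.332, 66×0.085 = 5.61.
cat         O        E   (O−E)²/E
0           8   15.708      3.782
1           9   15.114      2.473
2          11   16.236      1.689
3          25   13.332     10.212
4+         13     5.61      9.735
The largest term is for 3: 10.21.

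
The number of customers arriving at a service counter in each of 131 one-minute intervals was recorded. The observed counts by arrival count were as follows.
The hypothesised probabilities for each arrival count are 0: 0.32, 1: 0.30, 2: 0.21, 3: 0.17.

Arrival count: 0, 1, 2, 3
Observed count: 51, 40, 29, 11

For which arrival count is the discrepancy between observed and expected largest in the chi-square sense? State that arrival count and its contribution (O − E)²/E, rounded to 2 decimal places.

Expected counts E_i = n·p_i: 131×0.32 = 41.92, 131×0.30 = 39.3, 131×0.21 = 27.51, 131×0.17 = 22.27.
χ² = (51−41.92)²/41.92 + (40−39.3)²/39.3 + (29−27.51)²/27.51 + (11−22.27)²/22.27
   = 1.967 + 0.012 + 0.081 + 5.703
The largest term is for 3: 5.70.

3, 5.70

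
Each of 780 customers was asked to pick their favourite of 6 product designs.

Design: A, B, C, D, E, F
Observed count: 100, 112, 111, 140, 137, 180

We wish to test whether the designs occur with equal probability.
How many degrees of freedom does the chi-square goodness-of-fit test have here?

There are k = 6 categories and no parameters were estimated from the data, so df = 6 − 1 = 5.

5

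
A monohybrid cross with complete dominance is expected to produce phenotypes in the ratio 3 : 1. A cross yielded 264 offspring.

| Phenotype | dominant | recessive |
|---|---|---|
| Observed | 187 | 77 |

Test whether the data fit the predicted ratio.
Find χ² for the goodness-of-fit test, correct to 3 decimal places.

2.444

Ratio total = 4. Expected counts: 264×3/4 = 198, 264×1/4 = 66.
cat            O        E   (O−E)²/E
dominant     187      198     0.6111
recessive     77       66     1.8333
Sum = 2.444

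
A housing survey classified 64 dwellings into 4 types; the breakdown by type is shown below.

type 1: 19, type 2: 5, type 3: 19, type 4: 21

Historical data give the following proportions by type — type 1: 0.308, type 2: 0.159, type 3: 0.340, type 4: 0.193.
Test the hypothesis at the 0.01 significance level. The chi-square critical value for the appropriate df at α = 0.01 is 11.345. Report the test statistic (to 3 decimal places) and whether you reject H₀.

9.063; do not reject

Expected counts E_i = n·p_i: 64×0.308 = 19.712, 64×0.159 = 10.176, 64×0.340 = 21.76, 64×0.193 = 12.352.
cat         O        E   (O−E)²/E
type 1     19   19.712     0.0257
type 2      5   10.176     2.6328
type 3     19    21.76     0.3501
type 4     21   12.352     6.0547
Sum = 9.063
df = 3. Since 9.063 < 11.345, we do not reject H₀.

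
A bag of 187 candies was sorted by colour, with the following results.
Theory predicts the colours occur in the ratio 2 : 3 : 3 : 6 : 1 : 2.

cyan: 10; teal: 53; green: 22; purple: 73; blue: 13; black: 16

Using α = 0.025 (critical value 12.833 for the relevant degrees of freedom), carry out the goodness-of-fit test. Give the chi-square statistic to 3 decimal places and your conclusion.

25.076; reject

Ratio total = 17. Expected counts: 187×2/17 = 22, 187×3/17 = 33, 187×3/17 = 33, 187×6/17 = 66, 187×1/17 = 11, 187×2/17 = 22.
χ² = (10−22)²/22 + (53−33)²/33 + (22−33)²/33 + (73−66)²/66 + (13−11)²/11 + (16−22)²/22
   = 6.5455 + 12.1212 + 3.6667 + 0.7424 + 0.3636 + 1.6364
Sum = 25.076
df = 5. Since 25.076 > 12.833, we reject H₀.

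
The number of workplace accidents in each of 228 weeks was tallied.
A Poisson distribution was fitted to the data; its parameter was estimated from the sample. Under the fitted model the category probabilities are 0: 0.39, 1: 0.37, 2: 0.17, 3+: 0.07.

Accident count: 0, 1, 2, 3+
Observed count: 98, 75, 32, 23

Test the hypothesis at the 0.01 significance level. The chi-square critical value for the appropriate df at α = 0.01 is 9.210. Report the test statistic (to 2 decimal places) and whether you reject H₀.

Expected counts E_i = n·p_i: 228×0.39 = 88.92, 228×0.37 = 84.36, 228×0.17 = 38.76, 228×0.07 = 15.96.
χ² = (98−88.92)²/88.92 + (75−84.36)²/84.36 + (32−38.76)²/38.76 + (23−15.96)²/15.96
   = 0.927 + 1.039 + 1.179 + 3.105
Sum = 6.25
df = 2. Since 6.25 < 9.210, we do not reject H₀.

6.25; do not reject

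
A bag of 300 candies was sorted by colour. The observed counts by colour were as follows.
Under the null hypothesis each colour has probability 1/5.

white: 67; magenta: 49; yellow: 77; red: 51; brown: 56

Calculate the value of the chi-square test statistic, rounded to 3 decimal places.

Expected count for each of the 5 categories: 300/5 = 60.
χ² = (67−60)²/60 + (49−60)²/60 + (77−60)²/60 + (51−60)²/60 + (56−60)²/60
   = 0.8167 + 2.0167 + 4.8167 + 1.3500 + 0.2667
Sum = 9.267

9.267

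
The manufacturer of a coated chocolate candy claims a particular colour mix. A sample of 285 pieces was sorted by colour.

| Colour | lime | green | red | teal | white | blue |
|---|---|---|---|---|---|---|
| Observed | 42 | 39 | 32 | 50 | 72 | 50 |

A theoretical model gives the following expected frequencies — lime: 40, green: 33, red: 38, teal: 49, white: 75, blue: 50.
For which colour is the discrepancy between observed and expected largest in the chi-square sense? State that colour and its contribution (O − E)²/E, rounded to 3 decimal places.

χ² = (42−40)²/40 + (39−33)²/33 + (32−38)²/38 + (50−49)²/49 + (72−75)²/75 + (50−50)²/50
   = 0.1000 + 1.0909 + 0.9474 + 0.0204 + 0.1200 + 0.0000
The largest term is for green: 1.091.

green, 1.091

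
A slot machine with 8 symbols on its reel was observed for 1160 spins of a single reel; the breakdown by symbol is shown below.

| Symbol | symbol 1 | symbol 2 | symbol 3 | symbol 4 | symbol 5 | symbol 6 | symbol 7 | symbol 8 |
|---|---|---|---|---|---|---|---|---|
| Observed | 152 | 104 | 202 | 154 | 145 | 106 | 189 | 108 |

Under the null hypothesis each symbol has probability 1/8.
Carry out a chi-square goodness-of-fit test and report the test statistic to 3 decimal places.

68.179

Expected count for each of the 8 categories: 1160/8 = 145.
symbol 1: (152 − 145)²/145 = 49/145 = 0.3379
symbol 2: (104 − 145)²/145 = 1681/145 = 11.5931
symbol 3: (202 − 145)²/145 = 3249/145 = 22.4069
symbol 4: (154 − 145)²/145 = 81/145 = 0.5586
symbol 5: (145 − 145)²/145 = 0/145 = 0.0000
symbol 6: (106 − 145)²/145 = 1521/145 = 10.4897
symbol 7: (189 − 145)²/145 = 1936/145 = 13.3517
symbol 8: (108 − 145)²/145 = 1369/145 = 9.4414
Sum = 68.179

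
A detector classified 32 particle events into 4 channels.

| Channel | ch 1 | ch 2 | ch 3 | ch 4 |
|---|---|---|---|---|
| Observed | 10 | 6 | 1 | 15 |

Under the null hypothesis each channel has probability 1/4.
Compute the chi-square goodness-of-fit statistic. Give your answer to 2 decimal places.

Under H₀ each category has probability 1/4, so each expected count is 32/4 = 8.
χ² = (10−8)²/8 + (6−8)²/8 + (1−8)²/8 + (15−8)²/8
   = 0.500 + 0.500 + 6.125 + 6.125
Sum = 13.25

13.25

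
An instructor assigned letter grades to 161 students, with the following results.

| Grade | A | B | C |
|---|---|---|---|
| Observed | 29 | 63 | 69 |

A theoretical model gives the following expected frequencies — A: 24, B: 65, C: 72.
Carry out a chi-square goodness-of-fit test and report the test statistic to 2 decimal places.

cat         O        E   (O−E)²/E
A          29       24      1.042
B          63       65      0.062
C          69       72      0.125
Sum = 1.23

1.23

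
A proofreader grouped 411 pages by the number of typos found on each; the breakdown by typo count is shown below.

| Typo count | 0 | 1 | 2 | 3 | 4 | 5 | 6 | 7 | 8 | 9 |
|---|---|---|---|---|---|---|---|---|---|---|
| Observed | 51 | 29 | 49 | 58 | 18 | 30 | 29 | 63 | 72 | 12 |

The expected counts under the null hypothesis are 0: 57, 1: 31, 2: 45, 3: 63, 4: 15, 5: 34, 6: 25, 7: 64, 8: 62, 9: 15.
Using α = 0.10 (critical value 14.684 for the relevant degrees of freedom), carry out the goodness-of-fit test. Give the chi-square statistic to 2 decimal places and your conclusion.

5.45; do not reject

cat         O        E   (O−E)²/E
0          51       57      0.632
1          29       31      0.129
2          49       45      0.356
3          58       63      0.397
4          18       15      0.600
5          30       34      0.471
6          29       25      0.640
7          63       64      0.016
8          72       62      1.613
9          12       15      0.600
Sum = 5.45
df = 9. Since 5.45 < 14.684, we do not reject H₀.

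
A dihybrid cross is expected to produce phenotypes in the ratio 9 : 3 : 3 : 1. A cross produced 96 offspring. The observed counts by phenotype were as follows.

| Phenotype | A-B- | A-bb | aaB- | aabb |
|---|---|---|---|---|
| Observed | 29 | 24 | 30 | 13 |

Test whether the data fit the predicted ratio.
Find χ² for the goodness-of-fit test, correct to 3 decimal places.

29.741

Ratio total = 16. Expected counts: 96×9/16 = 54, 96×3/16 = 18, 96×3/16 = 18, 96×1/16 = 6.
χ² = (29−54)²/54 + (24−18)²/18 + (30−18)²/18 + (13−6)²/6
   = 11.5741 + 2.0000 + 8.0000 + 8.1667
Sum = 29.741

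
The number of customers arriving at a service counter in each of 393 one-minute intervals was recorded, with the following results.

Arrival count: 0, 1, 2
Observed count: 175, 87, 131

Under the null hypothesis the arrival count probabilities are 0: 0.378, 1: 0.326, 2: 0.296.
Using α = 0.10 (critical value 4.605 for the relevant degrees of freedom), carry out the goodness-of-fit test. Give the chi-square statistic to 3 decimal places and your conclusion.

Expected counts E_i = n·p_i: 393×0.378 = 148.554, 393×0.326 = 128.118, 393×0.296 = 116.328.
cat         O        E   (O−E)²/E
0         175  148.554     4.7080
1          87  128.118    13.1963
2         131  116.328     1.8505
Sum = 19.755
df = 2. Since 19.755 > 4.605, we reject H₀.

19.755; reject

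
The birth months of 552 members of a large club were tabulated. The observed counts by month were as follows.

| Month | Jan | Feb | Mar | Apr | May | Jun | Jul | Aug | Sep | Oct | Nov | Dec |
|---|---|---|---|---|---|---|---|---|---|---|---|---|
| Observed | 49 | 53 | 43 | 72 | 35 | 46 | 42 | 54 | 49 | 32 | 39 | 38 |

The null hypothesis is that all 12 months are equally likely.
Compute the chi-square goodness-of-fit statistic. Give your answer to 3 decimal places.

Expected count for each of the 12 categories: 552/12 = 46.
χ² = (49−46)²/46 + (53−46)²/46 + (43−46)²/46 + (72−46)²/46 + (35−46)²/46 + (46−46)²/46 + (42−46)²/46 + (54−46)²/46 + (49−46)²/46 + (32−46)²/46 + (39−46)²/46 + (38−46)²/46
   = 0.1957 + 1.0652 + 0.1957 + 14.6957 + 2.6304 + 0.0000 + 0.3478 + 1.3913 + 0.1957 + 4.2609 + 1.0652 + 1.3913
Sum = 27.435

27.435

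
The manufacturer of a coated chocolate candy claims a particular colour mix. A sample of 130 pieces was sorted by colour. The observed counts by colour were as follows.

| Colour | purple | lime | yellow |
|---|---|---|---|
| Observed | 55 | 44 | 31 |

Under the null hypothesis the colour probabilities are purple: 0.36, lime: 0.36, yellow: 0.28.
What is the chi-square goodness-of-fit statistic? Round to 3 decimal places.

2.405

Expected counts E_i = n·p_i: 130×0.36 = 46.8, 130×0.36 = 46.8, 130×0.28 = 36.4.
purple: (55 − 46.8)²/46.8 = 67.24/46.8 = 1.4368
lime: (44 − 46.8)²/46.8 = 7.84/46.8 = 0.1675
yellow: (31 − 36.4)²/36.4 = 29.16/36.4 = 0.8011
Sum = 2.405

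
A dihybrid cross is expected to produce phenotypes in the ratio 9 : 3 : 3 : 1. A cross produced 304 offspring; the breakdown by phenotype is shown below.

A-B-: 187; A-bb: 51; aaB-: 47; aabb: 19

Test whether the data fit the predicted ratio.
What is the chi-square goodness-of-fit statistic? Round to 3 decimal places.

3.883

Ratio total = 16. Expected counts: 304×9/16 = 171, 304×3/16 = 57, 304×3/16 = 57, 304×1/16 = 19.
cat         O        E   (O−E)²/E
A-B-      187      171     1.4971
A-bb       51       57     0.6316
aaB-       47       57     1.7544
aabb       19       19     0.0000
Sum = 3.883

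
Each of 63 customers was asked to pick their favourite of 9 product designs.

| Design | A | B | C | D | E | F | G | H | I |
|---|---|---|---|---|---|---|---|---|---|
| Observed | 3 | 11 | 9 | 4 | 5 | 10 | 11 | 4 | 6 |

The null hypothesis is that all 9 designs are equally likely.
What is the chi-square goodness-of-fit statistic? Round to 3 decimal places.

Under H₀ each category has probability 1/9, so each expected count is 63/9 = 7.
cat         O        E   (O−E)²/E
A           3        7     2.2857
B          11        7     2.2857
C           9        7     0.5714
D           4        7     1.2857
E           5        7     0.5714
F          10        7     1.2857
G          11        7     2.2857
H           4        7     1.2857
I           6        7     0.1429
Sum = 12.000

12.000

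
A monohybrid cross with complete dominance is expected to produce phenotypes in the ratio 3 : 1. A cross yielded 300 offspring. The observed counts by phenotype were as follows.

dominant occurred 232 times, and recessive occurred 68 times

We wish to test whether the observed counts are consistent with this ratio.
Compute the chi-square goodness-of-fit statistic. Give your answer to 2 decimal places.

0.87

Ratio total = 4. Expected counts: 300×3/4 = 225, 300×1/4 = 75.
χ² = (232−225)²/225 + (68−75)²/75
   = 0.218 + 0.653
Sum = 0.87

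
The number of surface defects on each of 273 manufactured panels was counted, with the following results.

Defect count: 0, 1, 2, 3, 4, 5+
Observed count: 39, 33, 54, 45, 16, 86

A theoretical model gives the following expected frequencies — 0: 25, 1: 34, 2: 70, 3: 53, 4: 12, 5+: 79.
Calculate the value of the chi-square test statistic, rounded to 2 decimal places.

14.69

χ² = (39−25)²/25 + (33−34)²/34 + (54−70)²/70 + (45−53)²/53 + (16−12)²/12 + (86−79)²/79
   = 7.840 + 0.029 + 3.657 + 1.208 + 1.333 + 0.620
Sum = 14.69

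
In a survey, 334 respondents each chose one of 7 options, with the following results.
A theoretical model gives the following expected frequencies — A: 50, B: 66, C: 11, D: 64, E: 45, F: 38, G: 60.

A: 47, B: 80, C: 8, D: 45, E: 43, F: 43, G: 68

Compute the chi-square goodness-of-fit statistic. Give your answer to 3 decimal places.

A: (47 − 50)²/50 = 9/50 = 0.1800
B: (80 − 66)²/66 = 196/66 = 2.9697
C: (8 − 11)²/11 = 9/11 = 0.8182
D: (45 − 64)²/64 = 361/64 = 5.6406
E: (43 − 45)²/45 = 4/45 = 0.0889
F: (43 − 38)²/38 = 25/38 = 0.6579
G: (68 − 60)²/60 = 64/60 = 1.0667
Sum = 11.422

11.422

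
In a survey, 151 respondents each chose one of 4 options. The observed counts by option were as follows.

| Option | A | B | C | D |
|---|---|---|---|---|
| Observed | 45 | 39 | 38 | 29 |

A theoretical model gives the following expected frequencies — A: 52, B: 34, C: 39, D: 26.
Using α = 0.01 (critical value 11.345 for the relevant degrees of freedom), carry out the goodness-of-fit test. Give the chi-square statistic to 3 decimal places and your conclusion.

2.049; do not reject

cat         O        E   (O−E)²/E
A          45       52     0.9423
B          39       34     0.7353
C          38       39     0.0256
D          29       26     0.3462
Sum = 2.049
df = 3. Since 2.049 < 11.345, we do not reject H₀.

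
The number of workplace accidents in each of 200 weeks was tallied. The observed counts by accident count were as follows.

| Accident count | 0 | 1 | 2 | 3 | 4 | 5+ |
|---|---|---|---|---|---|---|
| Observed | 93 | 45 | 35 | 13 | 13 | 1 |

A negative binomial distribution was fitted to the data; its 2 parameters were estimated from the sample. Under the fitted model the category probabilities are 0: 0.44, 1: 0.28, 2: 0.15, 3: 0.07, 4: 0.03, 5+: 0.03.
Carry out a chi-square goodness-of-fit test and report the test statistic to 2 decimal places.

Expected counts E_i = n·p_i: 200×0.44 = 88, 200×0.28 = 56, 200×0.15 = 30, 200×0.07 = 14, 200×0.03 = 6, 200×0.03 = 6.
0: (93 − 88)²/88 = 25/88 = 0.284
1: (45 − 56)²/56 = 121/56 = 2.161
2: (35 − 30)²/30 = 25/30 = 0.833
3: (13 − 14)²/14 = 1/14 = 0.071
4: (13 − 6)²/6 = 49/6 = 8.167
5+: (1 − 6)²/6 = 25/6 = 4.167
Sum = 15.68

15.68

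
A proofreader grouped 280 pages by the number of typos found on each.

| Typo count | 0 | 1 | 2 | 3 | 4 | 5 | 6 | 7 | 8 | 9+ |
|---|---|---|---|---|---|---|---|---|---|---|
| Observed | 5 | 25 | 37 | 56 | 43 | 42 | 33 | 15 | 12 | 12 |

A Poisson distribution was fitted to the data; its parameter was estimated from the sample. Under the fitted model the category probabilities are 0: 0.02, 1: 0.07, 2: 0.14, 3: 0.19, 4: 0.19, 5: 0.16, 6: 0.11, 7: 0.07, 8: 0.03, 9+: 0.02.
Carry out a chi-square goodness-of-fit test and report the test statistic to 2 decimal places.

Expected counts E_i = n·p_i: 280×0.02 = 5.6, 280×0.07 = 19.6, 280×0.14 = 39.2, 280×0.19 = 53.2, 280×0.19 = 53.2, 280×0.16 = 44.8, 280×0.11 = 30.8, 280×0.07 = 19.6, 280×0.03 = 8.4, 280×0.02 = 5.6.
0: (5 − 5.6)²/5.6 = 0.36/5.6 = 0.064
1: (25 − 19.6)²/19.6 = 29.16/19.6 = 1.488
2: (37 − 39.2)²/39.2 = 4.84/39.2 = 0.123
3: (56 − 53.2)²/53.2 = 7.84/53.2 = 0.147
4: (43 − 53.2)²/53.2 = 104.04/53.2 = 1.956
5: (42 − 44.8)²/44.8 = 7.84/44.8 = 0.175
6: (33 − 30.8)²/30.8 = 4.84/30.8 = 0.157
7: (15 − 19.6)²/19.6 = 21.16/19.6 = 1.080
8: (12 − 8.4)²/8.4 = 12.96/8.4 = 1.543
9+: (12 − 5.6)²/5.6 = 40.96/5.6 = 7.314
Sum = 14.05

14.05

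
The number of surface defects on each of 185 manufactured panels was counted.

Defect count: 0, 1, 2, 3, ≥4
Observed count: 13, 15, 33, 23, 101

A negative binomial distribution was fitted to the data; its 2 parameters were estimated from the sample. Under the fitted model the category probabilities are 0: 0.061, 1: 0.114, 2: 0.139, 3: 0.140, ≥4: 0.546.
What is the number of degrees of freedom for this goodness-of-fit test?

2

There are k = 5 categories and 2 parameters estimated from the data, so df = 5 − 1 − 2 = 2.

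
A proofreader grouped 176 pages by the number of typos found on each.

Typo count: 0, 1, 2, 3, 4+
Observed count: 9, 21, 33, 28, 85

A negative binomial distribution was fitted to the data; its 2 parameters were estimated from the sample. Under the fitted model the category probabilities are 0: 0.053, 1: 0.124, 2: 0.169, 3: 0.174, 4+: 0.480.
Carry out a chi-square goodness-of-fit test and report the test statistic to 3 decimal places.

0.627

Expected counts E_i = n·p_i: 176×0.053 = 9.328, 176×0.124 = 21.824, 176×0.169 = 29.744, 176×0.174 = 30.624, 176×0.480 = 84.48.
0: (9 − 9.328)²/9.328 = 0.107584/9.328 = 0.0115
1: (21 − 21.824)²/21.824 = 0.678976/21.824 = 0.0311
2: (33 − 29.744)²/29.744 = 10.601536/29.744 = 0.3564
3: (28 − 30.624)²/30.624 = 6.885376/30.624 = 0.2248
4+: (85 − 84.48)²/84.48 = 0.2704/84.48 = 0.0032
Sum = 0.627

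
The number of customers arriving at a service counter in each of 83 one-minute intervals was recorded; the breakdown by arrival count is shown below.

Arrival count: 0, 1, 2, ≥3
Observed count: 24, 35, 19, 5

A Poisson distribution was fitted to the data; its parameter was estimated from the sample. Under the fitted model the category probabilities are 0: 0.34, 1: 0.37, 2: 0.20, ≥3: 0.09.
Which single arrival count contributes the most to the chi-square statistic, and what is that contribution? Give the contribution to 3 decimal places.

≥3, 0.817

Expected counts E_i = n·p_i: 83×0.34 = 28.22, 83×0.37 = 30.71, 83×0.20 = 16.6, 83×0.09 = 7.47.
cat         O        E   (O−E)²/E
0          24    28.22     0.6311
1          35    30.71     0.5993
2          19     16.6     0.3470
≥3          5     7.47     0.8167
The largest term is for ≥3: 0.817.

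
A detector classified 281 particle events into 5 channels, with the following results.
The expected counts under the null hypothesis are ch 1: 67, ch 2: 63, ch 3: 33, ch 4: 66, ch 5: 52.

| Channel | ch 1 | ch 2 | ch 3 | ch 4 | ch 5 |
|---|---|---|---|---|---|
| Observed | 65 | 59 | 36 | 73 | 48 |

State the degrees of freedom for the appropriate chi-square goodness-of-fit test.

There are k = 5 categories and no parameters were estimated from the data, so df = 5 − 1 = 4.

4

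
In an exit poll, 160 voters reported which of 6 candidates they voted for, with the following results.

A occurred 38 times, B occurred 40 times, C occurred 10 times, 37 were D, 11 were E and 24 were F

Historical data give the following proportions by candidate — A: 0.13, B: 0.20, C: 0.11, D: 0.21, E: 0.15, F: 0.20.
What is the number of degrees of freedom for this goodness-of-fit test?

There are k = 6 categories and no parameters were estimated from the data, so df = 6 − 1 = 5.

5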